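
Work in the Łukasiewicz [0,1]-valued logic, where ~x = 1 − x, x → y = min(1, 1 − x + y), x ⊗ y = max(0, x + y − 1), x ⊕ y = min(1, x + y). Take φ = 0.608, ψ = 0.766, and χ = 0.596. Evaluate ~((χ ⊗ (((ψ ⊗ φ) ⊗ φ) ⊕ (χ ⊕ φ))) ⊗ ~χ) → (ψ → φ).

ψ ⊗ φ = max(0, 0.766 + 0.608 − 1) = max(0, 0.374) = 0.374
(ψ ⊗ φ) ⊗ φ = max(0, 0.374 + 0.608 − 1) = max(0, -0.018) = 0.000
χ ⊕ φ = min(1, 0.596 + 0.608) = min(1, 1.204) = 1.000
((ψ ⊗ φ) ⊗ φ) ⊕ (χ ⊕ φ) = min(1, 0.000 + 1.000) = min(1, 1.000) = 1.000
χ ⊗ (((ψ ⊗ φ) ⊗ φ) ⊕ (χ ⊕ φ)) = max(0, 0.596 + 1.000 − 1) = max(0, 0.596) = 0.596
~χ = 1 − 0.596 = 0.404
(χ ⊗ (((ψ ⊗ φ) ⊗ φ) ⊕ (χ ⊕ φ))) ⊗ ~χ = max(0, 0.596 + 0.404 − 1) = max(0, 0.000) = 0.000
~((χ ⊗ (((ψ ⊗ φ) ⊗ φ) ⊕ (χ ⊕ φ))) ⊗ ~χ) = 1 − 0.000 = 1.000
ψ → φ = min(1, 1 − 0.766 + 0.608) = min(1, 0.842) = 0.842
~((χ ⊗ (((ψ ⊗ φ) ⊗ φ) ⊕ (χ ⊕ φ))) ⊗ ~χ) → (ψ → φ) = min(1, 1 − 1.000 + 0.842) = min(1, 0.842) = 0.842

0.842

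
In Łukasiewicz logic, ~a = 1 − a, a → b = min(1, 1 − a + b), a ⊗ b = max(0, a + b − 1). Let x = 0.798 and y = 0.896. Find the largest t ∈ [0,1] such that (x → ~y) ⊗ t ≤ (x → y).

1.000

~y = 1 − 0.896 = 0.104
x → ~y = min(1, 1 − 0.798 + 0.104) = min(1, 0.306) = 0.306
So the left factor is x → ~y = 0.306.
x → y = min(1, 1 − 0.798 + 0.896) = min(1, 1.098) = 1.000
So the right-hand bound is x → y = 1.000.
The residuum of the Łukasiewicz t-norm gives the supremum: min(1, 1 − 0.306 + 1.000).
1 − 0.306 + 1.000 = 1.694, so t = min(1, 1.694) = 1.000.
Check: 0.306 ⊗ 1.000 = max(0, 0.306) = 0.306 ≤ 1.000.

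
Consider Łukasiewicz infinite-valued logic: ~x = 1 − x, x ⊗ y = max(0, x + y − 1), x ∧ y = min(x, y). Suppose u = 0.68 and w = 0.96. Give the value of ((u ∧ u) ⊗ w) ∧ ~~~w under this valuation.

u ∧ u = min(0.68, 0.68) = 0.68
(u ∧ u) ⊗ w = max(0, 0.68 + 0.96 − 1) = max(0, 0.64) = 0.64
~w = 1 − 0.96 = 0.04
~~w = 1 − 0.04 = 0.96
~~~w = 1 − 0.96 = 0.04
((u ∧ u) ⊗ w) ∧ ~~~w = min(0.64, 0.04) = 0.04

0.04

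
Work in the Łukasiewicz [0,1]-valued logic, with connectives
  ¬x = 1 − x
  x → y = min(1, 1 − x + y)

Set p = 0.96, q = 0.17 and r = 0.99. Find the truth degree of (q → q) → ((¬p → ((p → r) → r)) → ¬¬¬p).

0.04

q → q = min(1, 1 − 0.17 + 0.17) = min(1, 1.00) = 1.00
¬p = 1 − 0.96 = 0.04
p → r = min(1, 1 − 0.96 + 0.99) = min(1, 1.03) = 1.00
(p → r) → r = min(1, 1 − 1.00 + 0.99) = min(1, 0.99) = 0.99
¬p → ((p → r) → r) = min(1, 1 − 0.04 + 0.99) = min(1, 1.95) = 1.00
¬¬p = 1 − 0.04 = 0.96
¬¬¬p = 1 − 0.96 = 0.04
(¬p → ((p → r) → r)) → ¬¬¬p = min(1, 1 − 1.00 + 0.04) = min(1, 0.04) = 0.04
(q → q) → ((¬p → ((p → r) → r)) → ¬¬¬p) = min(1, 1 − 1.00 + 0.04) = min(1, 0.04) = 0.04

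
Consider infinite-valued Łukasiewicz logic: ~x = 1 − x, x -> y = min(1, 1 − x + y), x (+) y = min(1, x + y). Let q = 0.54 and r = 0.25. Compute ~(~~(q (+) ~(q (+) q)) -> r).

0.29

q (+) q = min(1, 0.54 + 0.54) = min(1, 1.08) = 1.00
~(q (+) q) = 1 − 1.00 = 0.00
q (+) ~(q (+) q) = min(1, 0.54 + 0.00) = min(1, 0.54) = 0.54
~(q (+) ~(q (+) q)) = 1 − 0.54 = 0.46
~~(q (+) ~(q (+) q)) = 1 − 0.46 = 0.54
~~(q (+) ~(q (+) q)) -> r = min(1, 1 − 0.54 + 0.25) = min(1, 0.71) = 0.71
~(~~(q (+) ~(q (+) q)) -> r) = 1 − 0.71 = 0.29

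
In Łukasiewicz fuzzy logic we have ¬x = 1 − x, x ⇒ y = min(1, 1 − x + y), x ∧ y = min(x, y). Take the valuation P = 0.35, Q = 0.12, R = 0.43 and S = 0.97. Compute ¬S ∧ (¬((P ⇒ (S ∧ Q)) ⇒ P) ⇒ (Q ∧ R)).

0.03

¬S = 1 − 0.97 = 0.03
S ∧ Q = min(0.97, 0.12) = 0.12
P ⇒ (S ∧ Q) = min(1, 1 − 0.35 + 0.12) = min(1, 0.77) = 0.77
(P ⇒ (S ∧ Q)) ⇒ P = min(1, 1 − 0.77 + 0.35) = min(1, 0.58) = 0.58
¬((P ⇒ (S ∧ Q)) ⇒ P) = 1 − 0.58 = 0.42
Q ∧ R = min(0.12, 0.43) = 0.12
¬((P ⇒ (S ∧ Q)) ⇒ P) ⇒ (Q ∧ R) = min(1, 1 − 0.42 + 0.12) = min(1, 0.70) = 0.70
¬S ∧ (¬((P ⇒ (S ∧ Q)) ⇒ P) ⇒ (Q ∧ R)) = min(0.03, 0.70) = 0.03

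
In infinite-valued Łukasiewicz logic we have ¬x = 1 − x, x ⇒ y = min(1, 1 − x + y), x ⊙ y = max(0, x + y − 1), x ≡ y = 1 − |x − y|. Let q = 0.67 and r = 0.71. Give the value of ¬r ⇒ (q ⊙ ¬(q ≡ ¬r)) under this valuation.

¬r = 1 − 0.71 = 0.29
q ≡ ¬r = 1 − |0.67 − 0.29| = 1 − 0.38 = 0.62
¬(q ≡ ¬r) = 1 − 0.62 = 0.38
q ⊙ ¬(q ≡ ¬r) = max(0, 0.67 + 0.38 − 1) = max(0, 0.05) = 0.05
¬r ⇒ (q ⊙ ¬(q ≡ ¬r)) = min(1, 1 − 0.29 + 0.05) = min(1, 0.76) = 0.76

0.76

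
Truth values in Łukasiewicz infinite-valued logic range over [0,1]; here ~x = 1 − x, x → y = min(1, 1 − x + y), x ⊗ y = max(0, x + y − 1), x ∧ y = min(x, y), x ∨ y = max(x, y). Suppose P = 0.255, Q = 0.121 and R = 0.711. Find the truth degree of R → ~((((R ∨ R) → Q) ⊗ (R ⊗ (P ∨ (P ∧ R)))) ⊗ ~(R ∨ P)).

R ∨ R = max(0.711, 0.711) = 0.711
(R ∨ R) → Q = min(1, 1 − 0.711 + 0.121) = min(1, 0.410) = 0.410
P ∧ R = min(0.255, 0.711) = 0.255
P ∨ (P ∧ R) = max(0.255, 0.255) = 0.255
R ⊗ (P ∨ (P ∧ R)) = max(0, 0.711 + 0.255 − 1) = max(0, -0.034) = 0.000
((R ∨ R) → Q) ⊗ (R ⊗ (P ∨ (P ∧ R))) = max(0, 0.410 + 0.000 − 1) = max(0, -0.590) = 0.000
R ∨ P = max(0.711, 0.255) = 0.711
~(R ∨ P) = 1 − 0.711 = 0.289
(((R ∨ R) → Q) ⊗ (R ⊗ (P ∨ (P ∧ R)))) ⊗ ~(R ∨ P) = max(0, 0.000 + 0.289 − 1) = max(0, -0.711) = 0.000
~((((R ∨ R) → Q) ⊗ (R ⊗ (P ∨ (P ∧ R)))) ⊗ ~(R ∨ P)) = 1 − 0.000 = 1.000
R → ~((((R ∨ R) → Q) ⊗ (R ⊗ (P ∨ (P ∧ R)))) ⊗ ~(R ∨ P)) = min(1, 1 − 0.711 + 1.000) = min(1, 1.289) = 1.000

1.000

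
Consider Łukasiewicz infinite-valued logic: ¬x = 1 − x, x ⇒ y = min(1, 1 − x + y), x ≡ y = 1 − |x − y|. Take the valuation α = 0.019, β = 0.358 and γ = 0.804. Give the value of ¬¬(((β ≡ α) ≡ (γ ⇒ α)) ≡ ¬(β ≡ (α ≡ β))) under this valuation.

β ≡ α = 1 − |0.358 − 0.019| = 1 − 0.339 = 0.661
γ ⇒ α = min(1, 1 − 0.804 + 0.019) = min(1, 0.215) = 0.215
(β ≡ α) ≡ (γ ⇒ α) = 1 − |0.661 − 0.215| = 1 − 0.446 = 0.554
α ≡ β = 1 − |0.019 − 0.358| = 1 − 0.339 = 0.661
β ≡ (α ≡ β) = 1 − |0.358 − 0.661| = 1 − 0.303 = 0.697
¬(β ≡ (α ≡ β)) = 1 − 0.697 = 0.303
((β ≡ α) ≡ (γ ⇒ α)) ≡ ¬(β ≡ (α ≡ β)) = 1 − |0.554 − 0.303| = 1 − 0.251 = 0.749
¬(((β ≡ α) ≡ (γ ⇒ α)) ≡ ¬(β ≡ (α ≡ β))) = 1 − 0.749 = 0.251
¬¬(((β ≡ α) ≡ (γ ⇒ α)) ≡ ¬(β ≡ (α ≡ β))) = 1 − 0.251 = 0.749

0.749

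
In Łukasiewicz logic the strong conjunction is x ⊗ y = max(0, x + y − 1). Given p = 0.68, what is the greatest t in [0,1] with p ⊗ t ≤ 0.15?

The residuum of the Łukasiewicz t-norm gives the supremum: min(1, 1 − 0.68 + 0.15).
1 − 0.68 + 0.15 = 0.47, so t = min(1, 0.47) = 0.47.
Check: 0.68 ⊗ 0.47 = max(0, 0.15) = 0.15 ≤ 0.15.

0.47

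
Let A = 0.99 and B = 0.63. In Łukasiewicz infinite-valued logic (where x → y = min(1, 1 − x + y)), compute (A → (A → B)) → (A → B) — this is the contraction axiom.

A → B = min(1, 1 − 0.99 + 0.63) = min(1, 0.64) = 0.64
A → (A → B) = min(1, 1 − 0.99 + 0.64) = min(1, 0.65) = 0.65
(A → (A → B)) → (A → B) = min(1, 1 − 0.65 + 0.64) = min(1, 0.99) = 0.99
(The value 0.99 < 1 shows this instance is not satisfied; fails in Ł∞ (the t-norm is not idempotent).)

0.99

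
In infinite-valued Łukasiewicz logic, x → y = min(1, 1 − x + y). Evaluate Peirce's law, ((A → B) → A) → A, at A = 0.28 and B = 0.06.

A → B = min(1, 1 − 0.28 + 0.06) = min(1, 0.78) = 0.78
(A → B) → A = min(1, 1 − 0.78 + 0.28) = min(1, 0.50) = 0.50
((A → B) → A) → A = min(1, 1 − 0.50 + 0.28) = min(1, 0.78) = 0.78
(The value 0.78 < 1 shows this instance is not satisfied; not a Ł∞-tautology in general.)

0.78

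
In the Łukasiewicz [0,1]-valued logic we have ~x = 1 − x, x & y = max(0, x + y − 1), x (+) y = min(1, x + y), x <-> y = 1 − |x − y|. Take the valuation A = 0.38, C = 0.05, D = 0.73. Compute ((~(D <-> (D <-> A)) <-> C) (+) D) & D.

0.73

D <-> A = 1 − |0.73 − 0.38| = 1 − 0.35 = 0.65
D <-> (D <-> A) = 1 − |0.73 − 0.65| = 1 − 0.08 = 0.92
~(D <-> (D <-> A)) = 1 − 0.92 = 0.08
~(D <-> (D <-> A)) <-> C = 1 − |0.08 − 0.05| = 1 − 0.03 = 0.97
(~(D <-> (D <-> A)) <-> C) (+) D = min(1, 0.97 + 0.73) = min(1, 1.70) = 1.00
((~(D <-> (D <-> A)) <-> C) (+) D) & D = max(0, 1.00 + 0.73 − 1) = max(0, 0.73) = 0.73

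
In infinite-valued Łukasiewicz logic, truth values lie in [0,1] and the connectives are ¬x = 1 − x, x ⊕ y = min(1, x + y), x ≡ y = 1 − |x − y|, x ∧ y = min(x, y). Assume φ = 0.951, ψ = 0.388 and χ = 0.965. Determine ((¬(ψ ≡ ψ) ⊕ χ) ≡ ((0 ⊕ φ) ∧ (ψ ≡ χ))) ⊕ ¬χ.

ψ ≡ ψ = 1 − |0.388 − 0.388| = 1 − 0.000 = 1.000
¬(ψ ≡ ψ) = 1 − 1.000 = 0.000
¬(ψ ≡ ψ) ⊕ χ = min(1, 0.000 + 0.965) = min(1, 0.965) = 0.965
0 ⊕ φ = min(1, 0.000 + 0.951) = min(1, 0.951) = 0.951
ψ ≡ χ = 1 − |0.388 − 0.965| = 1 − 0.577 = 0.423
(0 ⊕ φ) ∧ (ψ ≡ χ) = min(0.951, 0.423) = 0.423
(¬(ψ ≡ ψ) ⊕ χ) ≡ ((0 ⊕ φ) ∧ (ψ ≡ χ)) = 1 − |0.965 − 0.423| = 1 − 0.542 = 0.458
¬χ = 1 − 0.965 = 0.035
((¬(ψ ≡ ψ) ⊕ χ) ≡ ((0 ⊕ φ) ∧ (ψ ≡ χ))) ⊕ ¬χ = min(1, 0.458 + 0.035) = min(1, 0.493) = 0.493

0.493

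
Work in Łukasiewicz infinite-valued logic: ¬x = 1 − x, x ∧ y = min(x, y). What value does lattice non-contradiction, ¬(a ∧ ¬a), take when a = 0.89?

¬a = 1 − 0.89 = 0.11
a ∧ ¬a = min(0.89, 0.11) = 0.11
¬(a ∧ ¬a) = 1 − 0.11 = 0.89
(The value 0.89 < 1 shows this instance is not satisfied; not a Ł∞-tautology — its value is 1 − min(a, 1−a).)

0.89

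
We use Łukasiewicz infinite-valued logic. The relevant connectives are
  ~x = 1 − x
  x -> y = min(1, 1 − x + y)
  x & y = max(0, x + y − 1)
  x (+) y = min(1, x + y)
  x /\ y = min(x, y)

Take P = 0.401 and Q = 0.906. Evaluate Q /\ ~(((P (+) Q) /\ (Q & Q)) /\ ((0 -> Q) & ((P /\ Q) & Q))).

P (+) Q = min(1, 0.401 + 0.906) = min(1, 1.307) = 1.000
Q & Q = max(0, 0.906 + 0.906 − 1) = max(0, 0.812) = 0.812
(P (+) Q) /\ (Q & Q) = min(1.000, 0.812) = 0.812
0 -> Q = min(1, 1 − 0.000 + 0.906) = min(1, 1.906) = 1.000
P /\ Q = min(0.401, 0.906) = 0.401
(P /\ Q) & Q = max(0, 0.401 + 0.906 − 1) = max(0, 0.307) = 0.307
(0 -> Q) & ((P /\ Q) & Q) = max(0, 1.000 + 0.307 − 1) = max(0, 0.307) = 0.307
((P (+) Q) /\ (Q & Q)) /\ ((0 -> Q) & ((P /\ Q) & Q)) = min(0.812, 0.307) = 0.307
~(((P (+) Q) /\ (Q & Q)) /\ ((0 -> Q) & ((P /\ Q) & Q))) = 1 − 0.307 = 0.693
Q /\ ~(((P (+) Q) /\ (Q & Q)) /\ ((0 -> Q) & ((P /\ Q) & Q))) = min(0.906, 0.693) = 0.693

0.693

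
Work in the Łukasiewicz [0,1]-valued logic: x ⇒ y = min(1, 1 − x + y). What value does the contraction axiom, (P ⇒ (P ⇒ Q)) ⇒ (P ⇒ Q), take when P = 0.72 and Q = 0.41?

P ⇒ Q = min(1, 1 − 0.72 + 0.41) = min(1, 0.69) = 0.69
P ⇒ (P ⇒ Q) = min(1, 1 − 0.72 + 0.69) = min(1, 0.97) = 0.97
(P ⇒ (P ⇒ Q)) ⇒ (P ⇒ Q) = min(1, 1 − 0.97 + 0.69) = min(1, 0.72) = 0.72
(The value 0.72 < 1 shows this instance is not satisfied; fails in Ł∞ (the t-norm is not idempotent).)

0.72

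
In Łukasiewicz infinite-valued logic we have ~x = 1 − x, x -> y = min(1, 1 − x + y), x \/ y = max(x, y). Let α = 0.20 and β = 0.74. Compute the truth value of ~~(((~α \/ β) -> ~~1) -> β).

~α = 1 − 0.20 = 0.80
~α \/ β = max(0.80, 0.74) = 0.80
~1 = 1 − 1.00 = 0.00
~~1 = 1 − 0.00 = 1.00
(~α \/ β) -> ~~1 = min(1, 1 − 0.80 + 1.00) = min(1, 1.20) = 1.00
((~α \/ β) -> ~~1) -> β = min(1, 1 − 1.00 + 0.74) = min(1, 0.74) = 0.74
~(((~α \/ β) -> ~~1) -> β) = 1 − 0.74 = 0.26
~~(((~α \/ β) -> ~~1) -> β) = 1 − 0.26 = 0.74

0.74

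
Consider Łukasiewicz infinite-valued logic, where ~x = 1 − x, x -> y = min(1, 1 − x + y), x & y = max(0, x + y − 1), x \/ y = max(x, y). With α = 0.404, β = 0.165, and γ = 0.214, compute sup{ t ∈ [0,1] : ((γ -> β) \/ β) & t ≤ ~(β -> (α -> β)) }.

γ -> β = min(1, 1 − 0.214 + 0.165) = min(1, 0.951) = 0.951
(γ -> β) \/ β = max(0.951, 0.165) = 0.951
So the left factor is (γ -> β) \/ β = 0.951.
α -> β = min(1, 1 − 0.404 + 0.165) = min(1, 0.761) = 0.761
β -> (α -> β) = min(1, 1 − 0.165 + 0.761) = min(1, 1.596) = 1.000
~(β -> (α -> β)) = 1 − 1.000 = 0.000
So the right-hand bound is ~(β -> (α -> β)) = 0.000.
The residuum of the Łukasiewicz t-norm gives the supremum: min(1, 1 − 0.951 + 0.000).
1 − 0.951 + 0.000 = 0.049, so t = min(1, 0.049) = 0.049.
Check: 0.951 & 0.049 = max(0, 0.000) = 0.000 ≤ 0.000.

0.049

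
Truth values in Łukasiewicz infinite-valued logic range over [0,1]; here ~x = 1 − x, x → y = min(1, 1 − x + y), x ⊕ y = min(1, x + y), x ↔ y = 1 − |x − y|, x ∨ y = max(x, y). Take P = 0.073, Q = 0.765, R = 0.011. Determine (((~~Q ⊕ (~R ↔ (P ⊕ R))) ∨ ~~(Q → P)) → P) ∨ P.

0.213

~Q = 1 − 0.765 = 0.235
~~Q = 1 − 0.235 = 0.765
~R = 1 − 0.011 = 0.989
P ⊕ R = min(1, 0.073 + 0.011) = min(1, 0.084) = 0.084
~R ↔ (P ⊕ R) = 1 − |0.989 − 0.084| = 1 − 0.905 = 0.095
~~Q ⊕ (~R ↔ (P ⊕ R)) = min(1, 0.765 + 0.095) = min(1, 0.860) = 0.860
Q → P = min(1, 1 − 0.765 + 0.073) = min(1, 0.308) = 0.308
~(Q → P) = 1 − 0.308 = 0.692
~~(Q → P) = 1 − 0.692 = 0.308
(~~Q ⊕ (~R ↔ (P ⊕ R))) ∨ ~~(Q → P) = max(0.860, 0.308) = 0.860
((~~Q ⊕ (~R ↔ (P ⊕ R))) ∨ ~~(Q → P)) → P = min(1, 1 − 0.860 + 0.073) = min(1, 0.213) = 0.213
(((~~Q ⊕ (~R ↔ (P ⊕ R))) ∨ ~~(Q → P)) → P) ∨ P = max(0.213, 0.073) = 0.213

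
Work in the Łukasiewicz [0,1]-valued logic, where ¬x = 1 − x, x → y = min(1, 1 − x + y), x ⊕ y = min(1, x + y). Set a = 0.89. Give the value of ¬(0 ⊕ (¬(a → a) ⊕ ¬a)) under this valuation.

a → a = min(1, 1 − 0.89 + 0.89) = min(1, 1.00) = 1.00
¬(a → a) = 1 − 1.00 = 0.00
¬a = 1 − 0.89 = 0.11
¬(a → a) ⊕ ¬a = min(1, 0.00 + 0.11) = min(1, 0.11) = 0.11
0 ⊕ (¬(a → a) ⊕ ¬a) = min(1, 0.00 + 0.11) = min(1, 0.11) = 0.11
¬(0 ⊕ (¬(a → a) ⊕ ¬a)) = 1 − 0.11 = 0.89

0.89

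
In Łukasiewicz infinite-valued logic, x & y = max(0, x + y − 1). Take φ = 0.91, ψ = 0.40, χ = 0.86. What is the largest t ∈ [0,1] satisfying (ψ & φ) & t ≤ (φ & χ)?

ψ & φ = max(0, 0.40 + 0.91 − 1) = max(0, 0.31) = 0.31
So the left factor is ψ & φ = 0.31.
φ & χ = max(0, 0.91 + 0.86 − 1) = max(0, 0.77) = 0.77
So the right-hand bound is φ & χ = 0.77.
The residuum of the Łukasiewicz t-norm gives the supremum: min(1, 1 − 0.31 + 0.77).
1 − 0.31 + 0.77 = 1.46, so t = min(1, 1.46) = 1.00.
Check: 0.31 & 1.00 = max(0, 0.31) = 0.31 ≤ 0.77.

1.00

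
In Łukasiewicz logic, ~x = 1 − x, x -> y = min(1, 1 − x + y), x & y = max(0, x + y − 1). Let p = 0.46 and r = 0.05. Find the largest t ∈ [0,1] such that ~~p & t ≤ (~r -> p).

~p = 1 − 0.46 = 0.54
~~p = 1 − 0.54 = 0.46
So the left factor is ~~p = 0.46.
~r = 1 − 0.05 = 0.95
~r -> p = min(1, 1 − 0.95 + 0.46) = min(1, 0.51) = 0.51
So the right-hand bound is ~r -> p = 0.51.
The residuum of the Łukasiewicz t-norm gives the supremum: min(1, 1 − 0.46 + 0.51).
1 − 0.46 + 0.51 = 1.05, so t = min(1, 1.05) = 1.00.
Check: 0.46 & 1.00 = max(0, 0.46) = 0.46 ≤ 0.51.

1.00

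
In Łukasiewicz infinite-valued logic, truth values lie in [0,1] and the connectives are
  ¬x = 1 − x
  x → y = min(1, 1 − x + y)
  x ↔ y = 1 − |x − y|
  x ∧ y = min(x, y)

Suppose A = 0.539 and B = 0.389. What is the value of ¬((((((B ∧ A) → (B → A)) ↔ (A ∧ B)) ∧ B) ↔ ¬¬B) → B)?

B ∧ A = min(0.389, 0.539) = 0.389
B → A = min(1, 1 − 0.389 + 0.539) = min(1, 1.150) = 1.000
(B ∧ A) → (B → A) = min(1, 1 − 0.389 + 1.000) = min(1, 1.611) = 1.000
A ∧ B = min(0.539, 0.389) = 0.389
((B ∧ A) → (B → A)) ↔ (A ∧ B) = 1 − |1.000 − 0.389| = 1 − 0.611 = 0.389
(((B ∧ A) → (B → A)) ↔ (A ∧ B)) ∧ B = min(0.389, 0.389) = 0.389
¬B = 1 − 0.389 = 0.611
¬¬B = 1 − 0.611 = 0.389
((((B ∧ A) → (B → A)) ↔ (A ∧ B)) ∧ B) ↔ ¬¬B = 1 − |0.389 − 0.389| = 1 − 0.000 = 1.000
(((((B ∧ A) → (B → A)) ↔ (A ∧ B)) ∧ B) ↔ ¬¬B) → B = min(1, 1 − 1.000 + 0.389) = min(1, 0.389) = 0.389
¬((((((B ∧ A) → (B → A)) ↔ (A ∧ B)) ∧ B) ↔ ¬¬B) → B) = 1 − 0.389 = 0.611

0.611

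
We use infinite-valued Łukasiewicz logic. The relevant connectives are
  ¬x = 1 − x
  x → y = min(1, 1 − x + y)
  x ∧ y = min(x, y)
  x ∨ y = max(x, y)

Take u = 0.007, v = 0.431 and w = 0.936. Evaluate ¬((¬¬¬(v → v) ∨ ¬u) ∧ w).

v → v = min(1, 1 − 0.431 + 0.431) = min(1, 1.000) = 1.000
¬(v → v) = 1 − 1.000 = 0.000
¬¬(v → v) = 1 − 0.000 = 1.000
¬¬¬(v → v) = 1 − 1.000 = 0.000
¬u = 1 − 0.007 = 0.993
¬¬¬(v → v) ∨ ¬u = max(0.000, 0.993) = 0.993
(¬¬¬(v → v) ∨ ¬u) ∧ w = min(0.993, 0.936) = 0.936
¬((¬¬¬(v → v) ∨ ¬u) ∧ w) = 1 − 0.936 = 0.064

0.064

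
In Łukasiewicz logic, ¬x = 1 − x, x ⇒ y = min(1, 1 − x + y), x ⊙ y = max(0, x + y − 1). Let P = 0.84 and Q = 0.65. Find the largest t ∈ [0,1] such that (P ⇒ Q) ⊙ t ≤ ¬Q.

P ⇒ Q = min(1, 1 − 0.84 + 0.65) = min(1, 0.81) = 0.81
So the left factor is P ⇒ Q = 0.81.
¬Q = 1 − 0.65 = 0.35
So the right-hand bound is ¬Q = 0.35.
The residuum of the Łukasiewicz t-norm gives the supremum: min(1, 1 − 0.81 + 0.35).
1 − 0.81 + 0.35 = 0.54, so t = min(1, 0.54) = 0.54.
Check: 0.81 ⊙ 0.54 = max(0, 0.35) = 0.35 ≤ 0.35.

0.54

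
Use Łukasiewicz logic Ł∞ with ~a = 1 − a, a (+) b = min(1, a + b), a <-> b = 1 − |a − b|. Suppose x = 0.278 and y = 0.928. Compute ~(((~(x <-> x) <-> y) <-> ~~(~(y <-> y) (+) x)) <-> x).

0.516

x <-> x = 1 − |0.278 − 0.278| = 1 − 0.000 = 1.000
~(x <-> x) = 1 − 1.000 = 0.000
~(x <-> x) <-> y = 1 − |0.000 − 0.928| = 1 − 0.928 = 0.072
y <-> y = 1 − |0.928 − 0.928| = 1 − 0.000 = 1.000
~(y <-> y) = 1 − 1.000 = 0.000
~(y <-> y) (+) x = min(1, 0.000 + 0.278) = min(1, 0.278) = 0.278
~(~(y <-> y) (+) x) = 1 − 0.278 = 0.722
~~(~(y <-> y) (+) x) = 1 − 0.722 = 0.278
(~(x <-> x) <-> y) <-> ~~(~(y <-> y) (+) x) = 1 − |0.072 − 0.278| = 1 − 0.206 = 0.794
((~(x <-> x) <-> y) <-> ~~(~(y <-> y) (+) x)) <-> x = 1 − |0.794 − 0.278| = 1 − 0.516 = 0.484
~(((~(x <-> x) <-> y) <-> ~~(~(y <-> y) (+) x)) <-> x) = 1 − 0.484 = 0.516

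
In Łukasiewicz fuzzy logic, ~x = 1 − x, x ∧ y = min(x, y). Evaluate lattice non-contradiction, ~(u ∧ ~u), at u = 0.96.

~u = 1 − 0.96 = 0.04
u ∧ ~u = min(0.96, 0.04) = 0.04
~(u ∧ ~u) = 1 − 0.04 = 0.96
(The value 0.96 < 1 shows this instance is not satisfied; not a Ł∞-tautology — its value is 1 − min(a, 1−a).)

0.96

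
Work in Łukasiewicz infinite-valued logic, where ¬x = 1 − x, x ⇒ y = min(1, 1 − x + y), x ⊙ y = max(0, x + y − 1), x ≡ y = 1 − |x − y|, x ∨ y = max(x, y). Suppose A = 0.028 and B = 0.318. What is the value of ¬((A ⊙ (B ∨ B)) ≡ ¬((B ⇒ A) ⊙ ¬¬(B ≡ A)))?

0.580

B ∨ B = max(0.318, 0.318) = 0.318
A ⊙ (B ∨ B) = max(0, 0.028 + 0.318 − 1) = max(0, -0.654) = 0.000
B ⇒ A = min(1, 1 − 0.318 + 0.028) = min(1, 0.710) = 0.710
B ≡ A = 1 − |0.318 − 0.028| = 1 − 0.290 = 0.710
¬(B ≡ A) = 1 − 0.710 = 0.290
¬¬(B ≡ A) = 1 − 0.290 = 0.710
(B ⇒ A) ⊙ ¬¬(B ≡ A) = max(0, 0.710 + 0.710 − 1) = max(0, 0.420) = 0.420
¬((B ⇒ A) ⊙ ¬¬(B ≡ A)) = 1 − 0.420 = 0.580
(A ⊙ (B ∨ B)) ≡ ¬((B ⇒ A) ⊙ ¬¬(B ≡ A)) = 1 − |0.000 − 0.580| = 1 − 0.580 = 0.420
¬((A ⊙ (B ∨ B)) ≡ ¬((B ⇒ A) ⊙ ¬¬(B ≡ A))) = 1 − 0.420 = 0.580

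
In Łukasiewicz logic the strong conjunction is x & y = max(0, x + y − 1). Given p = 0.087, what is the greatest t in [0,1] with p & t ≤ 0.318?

The residuum of the Łukasiewicz t-norm gives the supremum: min(1, 1 − 0.087 + 0.318).
1 − 0.087 + 0.318 = 1.231, so t = min(1, 1.231) = 1.000.
Check: 0.087 & 1.000 = max(0, 0.087) = 0.087 ≤ 0.318.

1.000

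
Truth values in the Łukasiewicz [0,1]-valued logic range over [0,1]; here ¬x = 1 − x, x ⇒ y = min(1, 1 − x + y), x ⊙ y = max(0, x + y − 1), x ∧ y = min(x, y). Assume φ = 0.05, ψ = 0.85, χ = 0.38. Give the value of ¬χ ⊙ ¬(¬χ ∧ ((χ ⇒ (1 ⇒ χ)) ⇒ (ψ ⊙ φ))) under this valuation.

¬χ = 1 − 0.38 = 0.62
1 ⇒ χ = min(1, 1 − 1.00 + 0.38) = min(1, 0.38) = 0.38
χ ⇒ (1 ⇒ χ) = min(1, 1 − 0.38 + 0.38) = min(1, 1.00) = 1.00
ψ ⊙ φ = max(0, 0.85 + 0.05 − 1) = max(0, -0.10) = 0.00
(χ ⇒ (1 ⇒ χ)) ⇒ (ψ ⊙ φ) = min(1, 1 − 1.00 + 0.00) = min(1, 0.00) = 0.00
¬χ ∧ ((χ ⇒ (1 ⇒ χ)) ⇒ (ψ ⊙ φ)) = min(0.62, 0.00) = 0.00
¬(¬χ ∧ ((χ ⇒ (1 ⇒ χ)) ⇒ (ψ ⊙ φ))) = 1 − 0.00 = 1.00
¬χ ⊙ ¬(¬χ ∧ ((χ ⇒ (1 ⇒ χ)) ⇒ (ψ ⊙ φ))) = max(0, 0.62 + 1.00 − 1) = max(0, 0.62) = 0.62

0.62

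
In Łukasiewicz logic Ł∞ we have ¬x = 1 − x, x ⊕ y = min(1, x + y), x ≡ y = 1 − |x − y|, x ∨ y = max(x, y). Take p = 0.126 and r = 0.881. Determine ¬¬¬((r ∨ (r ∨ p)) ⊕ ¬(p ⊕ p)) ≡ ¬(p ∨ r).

0.881

r ∨ p = max(0.881, 0.126) = 0.881
r ∨ (r ∨ p) = max(0.881, 0.881) = 0.881
p ⊕ p = min(1, 0.126 + 0.126) = min(1, 0.252) = 0.252
¬(p ⊕ p) = 1 − 0.252 = 0.748
(r ∨ (r ∨ p)) ⊕ ¬(p ⊕ p) = min(1, 0.881 + 0.748) = min(1, 1.629) = 1.000
¬((r ∨ (r ∨ p)) ⊕ ¬(p ⊕ p)) = 1 − 1.000 = 0.000
¬¬((r ∨ (r ∨ p)) ⊕ ¬(p ⊕ p)) = 1 − 0.000 = 1.000
¬¬¬((r ∨ (r ∨ p)) ⊕ ¬(p ⊕ p)) = 1 − 1.000 = 0.000
p ∨ r = max(0.126, 0.881) = 0.881
¬(p ∨ r) = 1 − 0.881 = 0.119
¬¬¬((r ∨ (r ∨ p)) ⊕ ¬(p ⊕ p)) ≡ ¬(p ∨ r) = 1 − |0.000 − 0.119| = 1 − 0.119 = 0.881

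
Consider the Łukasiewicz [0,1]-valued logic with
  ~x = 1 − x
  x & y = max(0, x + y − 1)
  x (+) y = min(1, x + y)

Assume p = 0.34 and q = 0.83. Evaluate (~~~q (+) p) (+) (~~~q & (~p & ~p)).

~q = 1 − 0.83 = 0.17
~~q = 1 − 0.17 = 0.83
~~~q = 1 − 0.83 = 0.17
~~~q (+) p = min(1, 0.17 + 0.34) = min(1, 0.51) = 0.51
~p = 1 − 0.34 = 0.66
~p & ~p = max(0, 0.66 + 0.66 − 1) = max(0, 0.32) = 0.32
~~~q & (~p & ~p) = max(0, 0.17 + 0.32 − 1) = max(0, -0.51) = 0.00
(~~~q (+) p) (+) (~~~q & (~p & ~p)) = min(1, 0.51 + 0.00) = min(1, 0.51) = 0.51

0.51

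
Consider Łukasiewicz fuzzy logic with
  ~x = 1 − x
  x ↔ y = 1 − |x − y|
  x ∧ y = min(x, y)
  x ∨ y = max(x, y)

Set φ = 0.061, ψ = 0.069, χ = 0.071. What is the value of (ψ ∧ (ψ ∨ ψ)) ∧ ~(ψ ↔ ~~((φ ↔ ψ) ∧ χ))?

ψ ∨ ψ = max(0.069, 0.069) = 0.069
ψ ∧ (ψ ∨ ψ) = min(0.069, 0.069) = 0.069
φ ↔ ψ = 1 − |0.061 − 0.069| = 1 − 0.008 = 0.992
(φ ↔ ψ) ∧ χ = min(0.992, 0.071) = 0.071
~((φ ↔ ψ) ∧ χ) = 1 − 0.071 = 0.929
~~((φ ↔ ψ) ∧ χ) = 1 − 0.929 = 0.071
ψ ↔ ~~((φ ↔ ψ) ∧ χ) = 1 − |0.069 − 0.071| = 1 − 0.002 = 0.998
~(ψ ↔ ~~((φ ↔ ψ) ∧ χ)) = 1 − 0.998 = 0.002
(ψ ∧ (ψ ∨ ψ)) ∧ ~(ψ ↔ ~~((φ ↔ ψ) ∧ χ)) = min(0.069, 0.002) = 0.002

0.002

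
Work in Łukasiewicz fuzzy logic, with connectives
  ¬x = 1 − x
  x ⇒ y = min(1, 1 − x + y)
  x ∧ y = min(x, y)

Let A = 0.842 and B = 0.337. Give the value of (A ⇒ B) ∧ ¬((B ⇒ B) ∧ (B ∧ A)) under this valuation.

0.495

A ⇒ B = min(1, 1 − 0.842 + 0.337) = min(1, 0.495) = 0.495
B ⇒ B = min(1, 1 − 0.337 + 0.337) = min(1, 1.000) = 1.000
B ∧ A = min(0.337, 0.842) = 0.337
(B ⇒ B) ∧ (B ∧ A) = min(1.000, 0.337) = 0.337
¬((B ⇒ B) ∧ (B ∧ A)) = 1 − 0.337 = 0.663
(A ⇒ B) ∧ ¬((B ⇒ B) ∧ (B ∧ A)) = min(0.495, 0.663) = 0.495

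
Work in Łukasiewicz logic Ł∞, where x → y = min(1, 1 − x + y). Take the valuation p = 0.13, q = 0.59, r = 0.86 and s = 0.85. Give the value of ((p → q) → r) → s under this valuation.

p → q = min(1, 1 − 0.13 + 0.59) = min(1, 1.46) = 1.00
(p → q) → r = min(1, 1 − 1.00 + 0.86) = min(1, 0.86) = 0.86
((p → q) → r) → s = min(1, 1 − 0.86 + 0.85) = min(1, 0.99) = 0.99

0.99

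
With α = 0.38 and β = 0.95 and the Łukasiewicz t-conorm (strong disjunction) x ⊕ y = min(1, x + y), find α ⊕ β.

α ⊕ β = min(1, 0.38 + 0.95) = min(1, 1.33) = 1.00
For comparison, the Gödel t-conorm max(x, y) would give 0.95.

1.00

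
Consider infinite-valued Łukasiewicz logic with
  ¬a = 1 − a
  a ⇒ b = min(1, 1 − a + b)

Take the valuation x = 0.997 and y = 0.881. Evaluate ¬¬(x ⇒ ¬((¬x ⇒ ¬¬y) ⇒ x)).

¬x = 1 − 0.997 = 0.003
¬y = 1 − 0.881 = 0.119
¬¬y = 1 − 0.119 = 0.881
¬x ⇒ ¬¬y = min(1, 1 − 0.003 + 0.881) = min(1, 1.878) = 1.000
(¬x ⇒ ¬¬y) ⇒ x = min(1, 1 − 1.000 + 0.997) = min(1, 0.997) = 0.997
¬((¬x ⇒ ¬¬y) ⇒ x) = 1 − 0.997 = 0.003
x ⇒ ¬((¬x ⇒ ¬¬y) ⇒ x) = min(1, 1 − 0.997 + 0.003) = min(1, 0.006) = 0.006
¬(x ⇒ ¬((¬x ⇒ ¬¬y) ⇒ x)) = 1 − 0.006 = 0.994
¬¬(x ⇒ ¬((¬x ⇒ ¬¬y) ⇒ x)) = 1 − 0.994 = 0.006

0.006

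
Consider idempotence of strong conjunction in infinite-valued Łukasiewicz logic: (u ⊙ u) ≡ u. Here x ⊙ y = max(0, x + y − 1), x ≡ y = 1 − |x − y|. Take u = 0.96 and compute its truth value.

u ⊙ u = max(0, 0.96 + 0.96 − 1) = max(0, 0.92) = 0.92
(u ⊙ u) ≡ u = 1 − |0.92 − 0.96| = 1 − 0.04 = 0.96
(The value 0.96 < 1 shows this instance is not satisfied; fails in Ł∞ since a ⊗ a = max(0, 2a−1) ≠ a in general.)

0.96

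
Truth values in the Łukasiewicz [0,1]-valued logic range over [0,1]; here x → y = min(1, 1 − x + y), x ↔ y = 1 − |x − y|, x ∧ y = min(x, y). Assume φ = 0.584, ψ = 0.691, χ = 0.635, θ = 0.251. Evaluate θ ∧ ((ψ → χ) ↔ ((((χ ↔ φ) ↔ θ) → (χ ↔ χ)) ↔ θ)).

ψ → χ = min(1, 1 − 0.691 + 0.635) = min(1, 0.944) = 0.944
χ ↔ φ = 1 − |0.635 − 0.584| = 1 − 0.051 = 0.949
(χ ↔ φ) ↔ θ = 1 − |0.949 − 0.251| = 1 − 0.698 = 0.302
χ ↔ χ = 1 − |0.635 − 0.635| = 1 − 0.000 = 1.000
((χ ↔ φ) ↔ θ) → (χ ↔ χ) = min(1, 1 − 0.302 + 1.000) = min(1, 1.698) = 1.000
(((χ ↔ φ) ↔ θ) → (χ ↔ χ)) ↔ θ = 1 − |1.000 − 0.251| = 1 − 0.749 = 0.251
(ψ → χ) ↔ ((((χ ↔ φ) ↔ θ) → (χ ↔ χ)) ↔ θ) = 1 − |0.944 − 0.251| = 1 − 0.693 = 0.307
θ ∧ ((ψ → χ) ↔ ((((χ ↔ φ) ↔ θ) → (χ ↔ χ)) ↔ θ)) = min(0.251, 0.307) = 0.251

0.251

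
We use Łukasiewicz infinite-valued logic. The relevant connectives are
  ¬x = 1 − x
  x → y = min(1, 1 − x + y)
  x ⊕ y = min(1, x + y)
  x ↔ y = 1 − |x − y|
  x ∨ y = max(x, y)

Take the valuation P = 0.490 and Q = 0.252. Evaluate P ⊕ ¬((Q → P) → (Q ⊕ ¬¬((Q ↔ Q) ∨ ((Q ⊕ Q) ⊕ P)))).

0.490

Q → P = min(1, 1 − 0.252 + 0.490) = min(1, 1.238) = 1.000
Q ↔ Q = 1 − |0.252 − 0.252| = 1 − 0.000 = 1.000
Q ⊕ Q = min(1, 0.252 + 0.252) = min(1, 0.504) = 0.504
(Q ⊕ Q) ⊕ P = min(1, 0.504 + 0.490) = min(1, 0.994) = 0.994
(Q ↔ Q) ∨ ((Q ⊕ Q) ⊕ P) = max(1.000, 0.994) = 1.000
¬((Q ↔ Q) ∨ ((Q ⊕ Q) ⊕ P)) = 1 − 1.000 = 0.000
¬¬((Q ↔ Q) ∨ ((Q ⊕ Q) ⊕ P)) = 1 − 0.000 = 1.000
Q ⊕ ¬¬((Q ↔ Q) ∨ ((Q ⊕ Q) ⊕ P)) = min(1, 0.252 + 1.000) = min(1, 1.252) = 1.000
(Q → P) → (Q ⊕ ¬¬((Q ↔ Q) ∨ ((Q ⊕ Q) ⊕ P))) = min(1, 1 − 1.000 + 1.000) = min(1, 1.000) = 1.000
¬((Q → P) → (Q ⊕ ¬¬((Q ↔ Q) ∨ ((Q ⊕ Q) ⊕ P)))) = 1 − 1.000 = 0.000
P ⊕ ¬((Q → P) → (Q ⊕ ¬¬((Q ↔ Q) ∨ ((Q ⊕ Q) ⊕ P)))) = min(1, 0.490 + 0.000) = min(1, 0.490) = 0.490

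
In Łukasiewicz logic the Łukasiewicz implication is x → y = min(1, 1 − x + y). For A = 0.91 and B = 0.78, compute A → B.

0.87

A → B = min(1, 1 − 0.91 + 0.78) = min(1, 0.87) = 0.87
For comparison, the Gödel implication (1 if x ≤ y else y) would give 0.78.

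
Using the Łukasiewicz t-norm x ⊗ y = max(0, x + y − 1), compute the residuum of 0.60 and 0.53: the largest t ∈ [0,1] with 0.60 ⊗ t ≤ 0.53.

0.93

The residuum of the Łukasiewicz t-norm gives the supremum: min(1, 1 − 0.60 + 0.53).
1 − 0.60 + 0.53 = 0.93, so t = min(1, 0.93) = 0.93.
Check: 0.60 ⊗ 0.93 = max(0, 0.53) = 0.53 ≤ 0.53.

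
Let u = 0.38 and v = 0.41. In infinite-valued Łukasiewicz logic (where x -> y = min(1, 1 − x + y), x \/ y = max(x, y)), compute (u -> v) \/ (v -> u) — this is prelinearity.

1.00

u -> v = min(1, 1 − 0.38 + 0.41) = min(1, 1.03) = 1.00
v -> u = min(1, 1 − 0.41 + 0.38) = min(1, 0.97) = 0.97
(u -> v) \/ (v -> u) = max(1.00, 0.97) = 1.00
(As expected: a Ł∞-tautology — holds in every MV-chain.)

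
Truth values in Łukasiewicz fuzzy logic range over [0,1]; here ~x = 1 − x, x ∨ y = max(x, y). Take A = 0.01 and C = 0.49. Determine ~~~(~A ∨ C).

~A = 1 − 0.01 = 0.99
~A ∨ C = max(0.99, 0.49) = 0.99
~(~A ∨ C) = 1 − 0.99 = 0.01
~~(~A ∨ C) = 1 − 0.01 = 0.99
~~~(~A ∨ C) = 1 − 0.99 = 0.01

0.01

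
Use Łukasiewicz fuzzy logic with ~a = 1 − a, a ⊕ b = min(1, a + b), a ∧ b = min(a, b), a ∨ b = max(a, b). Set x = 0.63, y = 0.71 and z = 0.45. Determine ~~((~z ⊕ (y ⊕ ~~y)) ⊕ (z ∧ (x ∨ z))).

~z = 1 − 0.45 = 0.55
~y = 1 − 0.71 = 0.29
~~y = 1 − 0.29 = 0.71
y ⊕ ~~y = min(1, 0.71 + 0.71) = min(1, 1.42) = 1.00
~z ⊕ (y ⊕ ~~y) = min(1, 0.55 + 1.00) = min(1, 1.55) = 1.00
x ∨ z = max(0.63, 0.45) = 0.63
z ∧ (x ∨ z) = min(0.45, 0.63) = 0.45
(~z ⊕ (y ⊕ ~~y)) ⊕ (z ∧ (x ∨ z)) = min(1, 1.00 + 0.45) = min(1, 1.45) = 1.00
~((~z ⊕ (y ⊕ ~~y)) ⊕ (z ∧ (x ∨ z))) = 1 − 1.00 = 0.00
~~((~z ⊕ (y ⊕ ~~y)) ⊕ (z ∧ (x ∨ z))) = 1 − 0.00 = 1.00

1.00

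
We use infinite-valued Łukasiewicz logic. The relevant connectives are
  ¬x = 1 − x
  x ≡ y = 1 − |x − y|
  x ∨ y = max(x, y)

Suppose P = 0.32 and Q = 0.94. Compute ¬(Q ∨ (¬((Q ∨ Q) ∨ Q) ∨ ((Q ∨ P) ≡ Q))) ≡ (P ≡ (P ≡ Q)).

0.06

Q ∨ Q = max(0.94, 0.94) = 0.94
(Q ∨ Q) ∨ Q = max(0.94, 0.94) = 0.94
¬((Q ∨ Q) ∨ Q) = 1 − 0.94 = 0.06
Q ∨ P = max(0.94, 0.32) = 0.94
(Q ∨ P) ≡ Q = 1 − |0.94 − 0.94| = 1 − 0.00 = 1.00
¬((Q ∨ Q) ∨ Q) ∨ ((Q ∨ P) ≡ Q) = max(0.06, 1.00) = 1.00
Q ∨ (¬((Q ∨ Q) ∨ Q) ∨ ((Q ∨ P) ≡ Q)) = max(0.94, 1.00) = 1.00
¬(Q ∨ (¬((Q ∨ Q) ∨ Q) ∨ ((Q ∨ P) ≡ Q))) = 1 − 1.00 = 0.00
P ≡ Q = 1 − |0.32 − 0.94| = 1 − 0.62 = 0.38
P ≡ (P ≡ Q) = 1 − |0.32 − 0.38| = 1 − 0.06 = 0.94
¬(Q ∨ (¬((Q ∨ Q) ∨ Q) ∨ ((Q ∨ P) ≡ Q))) ≡ (P ≡ (P ≡ Q)) = 1 − |0.00 − 0.94| = 1 − 0.94 = 0.06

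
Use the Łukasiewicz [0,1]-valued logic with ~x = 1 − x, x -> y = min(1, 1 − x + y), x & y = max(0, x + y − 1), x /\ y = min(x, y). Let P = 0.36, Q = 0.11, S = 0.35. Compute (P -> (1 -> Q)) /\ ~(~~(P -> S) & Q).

1 -> Q = min(1, 1 − 1.00 + 0.11) = min(1, 0.11) = 0.11
P -> (1 -> Q) = min(1, 1 − 0.36 + 0.11) = min(1, 0.75) = 0.75
P -> S = min(1, 1 − 0.36 + 0.35) = min(1, 0.99) = 0.99
~(P -> S) = 1 − 0.99 = 0.01
~~(P -> S) = 1 − 0.01 = 0.99
~~(P -> S) & Q = max(0, 0.99 + 0.11 − 1) = max(0, 0.10) = 0.10
~(~~(P -> S) & Q) = 1 − 0.10 = 0.90
(P -> (1 -> Q)) /\ ~(~~(P -> S) & Q) = min(0.75, 0.90) = 0.75

0.75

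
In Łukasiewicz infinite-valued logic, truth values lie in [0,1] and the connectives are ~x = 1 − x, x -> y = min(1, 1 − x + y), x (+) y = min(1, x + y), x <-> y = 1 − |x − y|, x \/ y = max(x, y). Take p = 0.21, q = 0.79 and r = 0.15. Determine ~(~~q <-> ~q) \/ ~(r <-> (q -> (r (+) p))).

0.58

~q = 1 − 0.79 = 0.21
~~q = 1 − 0.21 = 0.79
~~q <-> ~q = 1 − |0.79 − 0.21| = 1 − 0.58 = 0.42
~(~~q <-> ~q) = 1 − 0.42 = 0.58
r (+) p = min(1, 0.15 + 0.21) = min(1, 0.36) = 0.36
q -> (r (+) p) = min(1, 1 − 0.79 + 0.36) = min(1, 0.57) = 0.57
r <-> (q -> (r (+) p)) = 1 − |0.15 − 0.57| = 1 − 0.42 = 0.58
~(r <-> (q -> (r (+) p))) = 1 − 0.58 = 0.42
~(~~q <-> ~q) \/ ~(r <-> (q -> (r (+) p))) = max(0.58, 0.42) = 0.58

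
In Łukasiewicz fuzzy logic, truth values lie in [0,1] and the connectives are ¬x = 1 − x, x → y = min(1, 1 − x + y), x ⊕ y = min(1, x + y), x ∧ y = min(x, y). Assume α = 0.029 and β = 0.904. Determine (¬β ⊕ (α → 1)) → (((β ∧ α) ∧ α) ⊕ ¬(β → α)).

0.904

¬β = 1 − 0.904 = 0.096
α → 1 = min(1, 1 − 0.029 + 1.000) = min(1, 1.971) = 1.000
¬β ⊕ (α → 1) = min(1, 0.096 + 1.000) = min(1, 1.096) = 1.000
β ∧ α = min(0.904, 0.029) = 0.029
(β ∧ α) ∧ α = min(0.029, 0.029) = 0.029
β → α = min(1, 1 − 0.904 + 0.029) = min(1, 0.125) = 0.125
¬(β → α) = 1 − 0.125 = 0.875
((β ∧ α) ∧ α) ⊕ ¬(β → α) = min(1, 0.029 + 0.875) = min(1, 0.904) = 0.904
(¬β ⊕ (α → 1)) → (((β ∧ α) ∧ α) ⊕ ¬(β → α)) = min(1, 1 − 1.000 + 0.904) = min(1, 0.904) = 0.904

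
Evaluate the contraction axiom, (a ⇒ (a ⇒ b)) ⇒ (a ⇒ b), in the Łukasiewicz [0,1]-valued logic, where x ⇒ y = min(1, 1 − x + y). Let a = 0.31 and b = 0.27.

0.96

a ⇒ b = min(1, 1 − 0.31 + 0.27) = min(1, 0.96) = 0.96
a ⇒ (a ⇒ b) = min(1, 1 − 0.31 + 0.96) = min(1, 1.65) = 1.00
(a ⇒ (a ⇒ b)) ⇒ (a ⇒ b) = min(1, 1 − 1.00 + 0.96) = min(1, 0.96) = 0.96
(The value 0.96 < 1 shows this instance is not satisfied; fails in Ł∞ (the t-norm is not idempotent).)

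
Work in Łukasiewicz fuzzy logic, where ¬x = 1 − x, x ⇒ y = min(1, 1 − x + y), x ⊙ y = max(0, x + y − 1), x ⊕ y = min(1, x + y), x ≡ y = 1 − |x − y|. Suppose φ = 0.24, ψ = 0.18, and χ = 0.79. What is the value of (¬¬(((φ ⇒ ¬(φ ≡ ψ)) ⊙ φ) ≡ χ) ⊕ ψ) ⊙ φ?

0.00

φ ≡ ψ = 1 − |0.24 − 0.18| = 1 − 0.06 = 0.94
¬(φ ≡ ψ) = 1 − 0.94 = 0.06
φ ⇒ ¬(φ ≡ ψ) = min(1, 1 − 0.24 + 0.06) = min(1, 0.82) = 0.82
(φ ⇒ ¬(φ ≡ ψ)) ⊙ φ = max(0, 0.82 + 0.24 − 1) = max(0, 0.06) = 0.06
((φ ⇒ ¬(φ ≡ ψ)) ⊙ φ) ≡ χ = 1 − |0.06 − 0.79| = 1 − 0.73 = 0.27
¬(((φ ⇒ ¬(φ ≡ ψ)) ⊙ φ) ≡ χ) = 1 − 0.27 = 0.73
¬¬(((φ ⇒ ¬(φ ≡ ψ)) ⊙ φ) ≡ χ) = 1 − 0.73 = 0.27
¬¬(((φ ⇒ ¬(φ ≡ ψ)) ⊙ φ) ≡ χ) ⊕ ψ = min(1, 0.27 + 0.18) = min(1, 0.45) = 0.45
(¬¬(((φ ⇒ ¬(φ ≡ ψ)) ⊙ φ) ≡ χ) ⊕ ψ) ⊙ φ = max(0, 0.45 + 0.24 − 1) = max(0, -0.31) = 0.00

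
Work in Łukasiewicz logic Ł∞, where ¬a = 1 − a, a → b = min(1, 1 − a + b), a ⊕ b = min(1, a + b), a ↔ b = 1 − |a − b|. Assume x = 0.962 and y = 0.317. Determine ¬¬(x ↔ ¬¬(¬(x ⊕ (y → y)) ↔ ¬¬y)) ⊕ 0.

y → y = min(1, 1 − 0.317 + 0.317) = min(1, 1.000) = 1.000
x ⊕ (y → y) = min(1, 0.962 + 1.000) = min(1, 1.962) = 1.000
¬(x ⊕ (y → y)) = 1 − 1.000 = 0.000
¬y = 1 − 0.317 = 0.683
¬¬y = 1 − 0.683 = 0.317
¬(x ⊕ (y → y)) ↔ ¬¬y = 1 − |0.000 − 0.317| = 1 − 0.317 = 0.683
¬(¬(x ⊕ (y → y)) ↔ ¬¬y) = 1 − 0.683 = 0.317
¬¬(¬(x ⊕ (y → y)) ↔ ¬¬y) = 1 − 0.317 = 0.683
x ↔ ¬¬(¬(x ⊕ (y → y)) ↔ ¬¬y) = 1 − |0.962 − 0.683| = 1 − 0.279 = 0.721
¬(x ↔ ¬¬(¬(x ⊕ (y → y)) ↔ ¬¬y)) = 1 − 0.721 = 0.279
¬¬(x ↔ ¬¬(¬(x ⊕ (y → y)) ↔ ¬¬y)) = 1 − 0.279 = 0.721
¬¬(x ↔ ¬¬(¬(x ⊕ (y → y)) ↔ ¬¬y)) ⊕ 0 = min(1, 0.721 + 0.000) = min(1, 0.721) = 0.721

0.721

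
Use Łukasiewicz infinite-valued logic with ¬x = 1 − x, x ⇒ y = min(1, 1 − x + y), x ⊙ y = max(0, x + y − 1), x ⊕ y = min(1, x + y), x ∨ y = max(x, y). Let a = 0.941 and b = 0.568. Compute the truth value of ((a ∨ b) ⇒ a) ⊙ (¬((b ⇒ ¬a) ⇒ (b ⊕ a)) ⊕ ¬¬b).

a ∨ b = max(0.941, 0.568) = 0.941
(a ∨ b) ⇒ a = min(1, 1 − 0.941 + 0.941) = min(1, 1.000) = 1.000
¬a = 1 − 0.941 = 0.059
b ⇒ ¬a = min(1, 1 − 0.568 + 0.059) = min(1, 0.491) = 0.491
b ⊕ a = min(1, 0.568 + 0.941) = min(1, 1.509) = 1.000
(b ⇒ ¬a) ⇒ (b ⊕ a) = min(1, 1 − 0.491 + 1.000) = min(1, 1.509) = 1.000
¬((b ⇒ ¬a) ⇒ (b ⊕ a)) = 1 − 1.000 = 0.000
¬b = 1 − 0.568 = 0.432
¬¬b = 1 − 0.432 = 0.568
¬((b ⇒ ¬a) ⇒ (b ⊕ a)) ⊕ ¬¬b = min(1, 0.000 + 0.568) = min(1, 0.568) = 0.568
((a ∨ b) ⇒ a) ⊙ (¬((b ⇒ ¬a) ⇒ (b ⊕ a)) ⊕ ¬¬b) = max(0, 1.000 + 0.568 − 1) = max(0, 0.568) = 0.568

0.568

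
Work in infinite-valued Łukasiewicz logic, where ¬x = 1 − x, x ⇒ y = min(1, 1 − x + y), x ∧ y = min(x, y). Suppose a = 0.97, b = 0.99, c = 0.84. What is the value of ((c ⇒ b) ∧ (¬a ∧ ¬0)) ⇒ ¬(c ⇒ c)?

c ⇒ b = min(1, 1 − 0.84 + 0.99) = min(1, 1.15) = 1.00
¬a = 1 − 0.97 = 0.03
¬0 = 1 − 0.00 = 1.00
¬a ∧ ¬0 = min(0.03, 1.00) = 0.03
(c ⇒ b) ∧ (¬a ∧ ¬0) = min(1.00, 0.03) = 0.03
c ⇒ c = min(1, 1 − 0.84 + 0.84) = min(1, 1.00) = 1.00
¬(c ⇒ c) = 1 − 1.00 = 0.00
((c ⇒ b) ∧ (¬a ∧ ¬0)) ⇒ ¬(c ⇒ c) = min(1, 1 − 0.03 + 0.00) = min(1, 0.97) = 0.97

0.97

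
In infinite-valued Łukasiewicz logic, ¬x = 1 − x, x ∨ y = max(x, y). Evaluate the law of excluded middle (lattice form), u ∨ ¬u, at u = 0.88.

¬u = 1 − 0.88 = 0.12
u ∨ ¬u = max(0.88, 0.12) = 0.88
(The value 0.88 < 1 shows this instance is not satisfied; not a Ł∞-tautology — its value is max(a, 1−a).)

0.88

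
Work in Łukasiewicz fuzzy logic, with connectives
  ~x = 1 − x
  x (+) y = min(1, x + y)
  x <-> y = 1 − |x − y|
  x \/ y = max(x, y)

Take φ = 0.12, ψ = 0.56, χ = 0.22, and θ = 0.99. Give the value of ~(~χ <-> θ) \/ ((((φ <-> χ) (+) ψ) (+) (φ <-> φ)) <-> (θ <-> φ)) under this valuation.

0.21

~χ = 1 − 0.22 = 0.78
~χ <-> θ = 1 − |0.78 − 0.99| = 1 − 0.21 = 0.79
~(~χ <-> θ) = 1 − 0.79 = 0.21
φ <-> χ = 1 − |0.12 − 0.22| = 1 − 0.10 = 0.90
(φ <-> χ) (+) ψ = min(1, 0.90 + 0.56) = min(1, 1.46) = 1.00
φ <-> φ = 1 − |0.12 − 0.12| = 1 − 0.00 = 1.00
((φ <-> χ) (+) ψ) (+) (φ <-> φ) = min(1, 1.00 + 1.00) = min(1, 2.00) = 1.00
θ <-> φ = 1 − |0.99 − 0.12| = 1 − 0.87 = 0.13
(((φ <-> χ) (+) ψ) (+) (φ <-> φ)) <-> (θ <-> φ) = 1 − |1.00 − 0.13| = 1 − 0.87 = 0.13
~(~χ <-> θ) \/ ((((φ <-> χ) (+) ψ) (+) (φ <-> φ)) <-> (θ <-> φ)) = max(0.21, 0.13) = 0.21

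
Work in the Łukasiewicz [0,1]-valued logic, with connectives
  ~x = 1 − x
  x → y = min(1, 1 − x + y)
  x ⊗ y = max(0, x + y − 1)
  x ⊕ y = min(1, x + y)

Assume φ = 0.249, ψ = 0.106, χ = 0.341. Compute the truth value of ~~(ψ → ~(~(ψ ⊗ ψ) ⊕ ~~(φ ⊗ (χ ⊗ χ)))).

ψ ⊗ ψ = max(0, 0.106 + 0.106 − 1) = max(0, -0.788) = 0.000
~(ψ ⊗ ψ) = 1 − 0.000 = 1.000
χ ⊗ χ = max(0, 0.341 + 0.341 − 1) = max(0, -0.318) = 0.000
φ ⊗ (χ ⊗ χ) = max(0, 0.249 + 0.000 − 1) = max(0, -0.751) = 0.000
~(φ ⊗ (χ ⊗ χ)) = 1 − 0.000 = 1.000
~~(φ ⊗ (χ ⊗ χ)) = 1 − 1.000 = 0.000
~(ψ ⊗ ψ) ⊕ ~~(φ ⊗ (χ ⊗ χ)) = min(1, 1.000 + 0.000) = min(1, 1.000) = 1.000
~(~(ψ ⊗ ψ) ⊕ ~~(φ ⊗ (χ ⊗ χ))) = 1 − 1.000 = 0.000
ψ → ~(~(ψ ⊗ ψ) ⊕ ~~(φ ⊗ (χ ⊗ χ))) = min(1, 1 − 0.106 + 0.000) = min(1, 0.894) = 0.894
~(ψ → ~(~(ψ ⊗ ψ) ⊕ ~~(φ ⊗ (χ ⊗ χ)))) = 1 − 0.894 = 0.106
~~(ψ → ~(~(ψ ⊗ ψ) ⊕ ~~(φ ⊗ (χ ⊗ χ)))) = 1 − 0.106 = 0.894

0.894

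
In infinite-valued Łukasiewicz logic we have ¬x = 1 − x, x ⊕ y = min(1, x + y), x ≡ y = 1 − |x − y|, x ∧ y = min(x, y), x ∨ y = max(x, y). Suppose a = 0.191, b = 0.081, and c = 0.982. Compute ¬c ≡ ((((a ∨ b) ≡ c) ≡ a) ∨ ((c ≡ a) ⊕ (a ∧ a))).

0.036

¬c = 1 − 0.982 = 0.018
a ∨ b = max(0.191, 0.081) = 0.191
(a ∨ b) ≡ c = 1 − |0.191 − 0.982| = 1 − 0.791 = 0.209
((a ∨ b) ≡ c) ≡ a = 1 − |0.209 − 0.191| = 1 − 0.018 = 0.982
c ≡ a = 1 − |0.982 − 0.191| = 1 − 0.791 = 0.209
a ∧ a = min(0.191, 0.191) = 0.191
(c ≡ a) ⊕ (a ∧ a) = min(1, 0.209 + 0.191) = min(1, 0.400) = 0.400
(((a ∨ b) ≡ c) ≡ a) ∨ ((c ≡ a) ⊕ (a ∧ a)) = max(0.982, 0.400) = 0.982
¬c ≡ ((((a ∨ b) ≡ c) ≡ a) ∨ ((c ≡ a) ⊕ (a ∧ a))) = 1 − |0.018 − 0.982| = 1 − 0.964 = 0.036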